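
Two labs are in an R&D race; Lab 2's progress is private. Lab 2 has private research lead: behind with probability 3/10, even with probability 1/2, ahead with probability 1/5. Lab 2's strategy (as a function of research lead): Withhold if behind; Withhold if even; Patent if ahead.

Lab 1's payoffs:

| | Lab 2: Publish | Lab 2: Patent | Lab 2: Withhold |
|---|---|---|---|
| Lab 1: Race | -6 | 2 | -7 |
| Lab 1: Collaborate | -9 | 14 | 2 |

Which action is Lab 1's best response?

E[Race] = 3/10·(-7) + 1/2·(-7) + 1/5·(2) = -26/5
E[Collaborate] = 3/10·(2) + 1/2·(2) + 1/5·(14) = 22/5
Best response: Collaborate (22/5 is the largest).

Collaborate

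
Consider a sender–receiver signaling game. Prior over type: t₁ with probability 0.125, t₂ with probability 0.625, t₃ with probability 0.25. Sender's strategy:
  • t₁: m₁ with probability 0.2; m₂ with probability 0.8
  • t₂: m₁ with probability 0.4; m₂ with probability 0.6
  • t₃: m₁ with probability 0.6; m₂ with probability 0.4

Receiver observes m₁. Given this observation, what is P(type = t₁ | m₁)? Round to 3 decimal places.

0.059

P(m₁) = 0.125·0.2 + 0.625·0.4 + 0.25·0.6 = 0.425
P(t₁ | m₁) = (0.125·0.2) / 0.425 = 0.025 / 0.425 = 0.0588235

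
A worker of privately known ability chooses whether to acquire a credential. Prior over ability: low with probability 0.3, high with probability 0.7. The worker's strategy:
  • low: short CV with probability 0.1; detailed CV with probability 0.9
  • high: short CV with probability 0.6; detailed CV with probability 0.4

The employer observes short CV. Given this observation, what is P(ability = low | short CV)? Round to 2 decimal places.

0.07

Apply Bayes' rule using the sender's strategy as the likelihood.
P(short CV) = 0.3·0.1 + 0.7·0.6 = 0.45
P(low | short CV) = (0.3·0.1) / 0.45 = 0.03 / 0.45 = 0.0666667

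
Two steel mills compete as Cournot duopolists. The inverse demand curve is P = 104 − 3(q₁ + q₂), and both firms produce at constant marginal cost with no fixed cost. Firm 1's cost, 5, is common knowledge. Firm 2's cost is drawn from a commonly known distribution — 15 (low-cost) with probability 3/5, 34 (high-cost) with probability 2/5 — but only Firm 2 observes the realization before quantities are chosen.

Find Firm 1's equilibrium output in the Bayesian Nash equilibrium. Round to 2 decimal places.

Type-c best response for Firm 2: q₂(c) = (104 − c)/6 − q₁/2.
Firm 1 maximizes expected profit; its first-order condition is 104 − 6q₁ − 3E[q₂] − 5 = 0.
Substituting E[q₂] and solving: E[c₂] = 22.6, so q₁ = (104 − 2·5 + 22.6)/9 = 12.9556.

12.96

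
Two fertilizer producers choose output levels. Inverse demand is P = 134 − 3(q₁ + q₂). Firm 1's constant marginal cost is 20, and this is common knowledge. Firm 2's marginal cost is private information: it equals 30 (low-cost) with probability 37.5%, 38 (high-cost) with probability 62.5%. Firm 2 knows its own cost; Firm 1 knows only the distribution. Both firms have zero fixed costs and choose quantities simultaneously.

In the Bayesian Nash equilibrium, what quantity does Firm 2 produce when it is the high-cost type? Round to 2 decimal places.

8.83

Type-c best response for Firm 2: q₂(c) = (134 − c)/6 − q₁/2.
Firm 1 maximizes expected profit; its first-order condition is 134 − 6q₁ − 3E[q₂] − 20 = 0.
Substituting E[q₂] and solving: E[c₂] = 35, so q₁ = (134 − 2·20 + 35)/9 = 14.3333.
q₂(high-cost) = (134 − 38 − 3·14.3333)/6 = 8.83333.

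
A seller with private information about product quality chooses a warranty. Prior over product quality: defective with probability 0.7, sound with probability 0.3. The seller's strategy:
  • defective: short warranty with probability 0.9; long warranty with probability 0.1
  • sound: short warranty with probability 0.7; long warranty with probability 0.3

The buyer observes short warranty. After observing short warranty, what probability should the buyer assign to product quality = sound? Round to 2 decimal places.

Apply Bayes' rule using the sender's strategy as the likelihood.
P(short warranty) = 0.7·0.9 + 0.3·0.7 = 0.84
P(sound | short warranty) = (0.3·0.7) / 0.84 = 0.21 / 0.84 = 0.25

0.25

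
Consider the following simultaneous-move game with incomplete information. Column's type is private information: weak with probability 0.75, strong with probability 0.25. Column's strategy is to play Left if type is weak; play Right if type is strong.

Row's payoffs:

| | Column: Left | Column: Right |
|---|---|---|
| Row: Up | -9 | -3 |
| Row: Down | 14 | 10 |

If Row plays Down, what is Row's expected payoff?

E[Down] = 0.75·14 + 0.25·10 = 10.5 + 2.5 = 13

13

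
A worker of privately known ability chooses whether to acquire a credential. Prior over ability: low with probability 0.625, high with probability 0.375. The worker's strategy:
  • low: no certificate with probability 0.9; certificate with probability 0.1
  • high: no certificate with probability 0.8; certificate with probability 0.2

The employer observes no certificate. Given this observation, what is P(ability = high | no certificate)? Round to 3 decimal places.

P(no certificate) = 0.625·0.9 + 0.375·0.8 = 0.8625
P(high | no certificate) = (0.375·0.8) / 0.8625 = 0.3 / 0.8625 = 0.347826

0.348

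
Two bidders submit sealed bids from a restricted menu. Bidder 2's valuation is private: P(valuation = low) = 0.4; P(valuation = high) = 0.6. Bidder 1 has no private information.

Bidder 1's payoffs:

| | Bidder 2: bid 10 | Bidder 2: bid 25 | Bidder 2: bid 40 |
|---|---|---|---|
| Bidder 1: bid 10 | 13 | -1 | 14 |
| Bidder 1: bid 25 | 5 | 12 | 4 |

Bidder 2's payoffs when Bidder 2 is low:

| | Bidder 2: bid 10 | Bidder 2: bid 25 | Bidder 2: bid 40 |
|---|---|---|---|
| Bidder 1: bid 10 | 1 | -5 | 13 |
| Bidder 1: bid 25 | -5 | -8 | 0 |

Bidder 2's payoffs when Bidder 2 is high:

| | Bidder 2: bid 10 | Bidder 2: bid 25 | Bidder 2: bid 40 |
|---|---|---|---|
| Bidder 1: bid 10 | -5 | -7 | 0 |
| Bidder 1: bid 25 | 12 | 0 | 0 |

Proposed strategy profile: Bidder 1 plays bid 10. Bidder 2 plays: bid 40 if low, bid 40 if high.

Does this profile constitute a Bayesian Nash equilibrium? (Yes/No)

A profile is a BNE iff every type of every player is best-responding given beliefs about the other side.
Bidder 1 plays bid 10: E[bid 10] = 0.4·(14) + 0.6·(14) = 14; E[bid 25] = 4. Best-responding. ✓
Bidder 2 (valuation low), facing bid 10: bid 10 gives 1, bid 25 gives -5, bid 40 gives 13. Proposed bid 40 is best. ✓
Bidder 2 (valuation high), facing bid 10: bid 10 gives -5, bid 25 gives -7, bid 40 gives 0. Proposed bid 40 is best. ✓

Yes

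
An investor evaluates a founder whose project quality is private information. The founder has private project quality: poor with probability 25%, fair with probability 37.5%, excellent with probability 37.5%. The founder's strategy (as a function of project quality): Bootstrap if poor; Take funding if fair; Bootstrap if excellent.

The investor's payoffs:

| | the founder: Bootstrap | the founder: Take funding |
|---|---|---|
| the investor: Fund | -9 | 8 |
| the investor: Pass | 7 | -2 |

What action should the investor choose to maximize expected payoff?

E[Fund] = 0.25·(-9) + 0.375·(8) + 0.375·(-9) = -2.625
E[Pass] = 0.25·(7) + 0.375·(-2) + 0.375·(7) = 3.625
Best response: Pass (3.625 is the largest).

Pass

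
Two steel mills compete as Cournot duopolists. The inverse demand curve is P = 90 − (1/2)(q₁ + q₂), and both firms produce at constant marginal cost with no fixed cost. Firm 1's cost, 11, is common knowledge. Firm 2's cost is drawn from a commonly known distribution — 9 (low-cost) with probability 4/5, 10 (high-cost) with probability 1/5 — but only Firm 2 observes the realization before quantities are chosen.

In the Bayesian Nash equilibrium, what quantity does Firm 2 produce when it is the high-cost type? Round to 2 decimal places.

Firm 2 with cost c maximizes (90 − (1/2)(q₁+q₂) − c)·q₂, giving q₂(c) = (90 − c − (1/2)q₁).
E[c₂] = 4/5·9 + 1/5·10 = 9.2
Firm 1's FOC against E[q₂] yields q₁ = (90 − 2·11 + E[c₂])/(3/2) = (90 − 22 + 9.2)/(3/2) = 51.4667.
q₂(high-cost) = (90 − 10 − (1/2)·51.4667) = 54.2667.

54.27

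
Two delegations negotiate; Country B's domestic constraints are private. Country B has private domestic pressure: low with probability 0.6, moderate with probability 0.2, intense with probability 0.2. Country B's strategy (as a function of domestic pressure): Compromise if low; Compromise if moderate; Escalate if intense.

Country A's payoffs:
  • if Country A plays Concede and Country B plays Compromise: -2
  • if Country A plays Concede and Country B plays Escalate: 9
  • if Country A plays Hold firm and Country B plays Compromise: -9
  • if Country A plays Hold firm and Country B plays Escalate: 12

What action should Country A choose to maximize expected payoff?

Concede

E[Concede] = 0.6·(-2) + 0.2·(-2) + 0.2·(9) = 0.2
E[Hold firm] = 0.6·(-9) + 0.2·(-9) + 0.2·(12) = -4.8
Best response: Concede (0.2 is the largest).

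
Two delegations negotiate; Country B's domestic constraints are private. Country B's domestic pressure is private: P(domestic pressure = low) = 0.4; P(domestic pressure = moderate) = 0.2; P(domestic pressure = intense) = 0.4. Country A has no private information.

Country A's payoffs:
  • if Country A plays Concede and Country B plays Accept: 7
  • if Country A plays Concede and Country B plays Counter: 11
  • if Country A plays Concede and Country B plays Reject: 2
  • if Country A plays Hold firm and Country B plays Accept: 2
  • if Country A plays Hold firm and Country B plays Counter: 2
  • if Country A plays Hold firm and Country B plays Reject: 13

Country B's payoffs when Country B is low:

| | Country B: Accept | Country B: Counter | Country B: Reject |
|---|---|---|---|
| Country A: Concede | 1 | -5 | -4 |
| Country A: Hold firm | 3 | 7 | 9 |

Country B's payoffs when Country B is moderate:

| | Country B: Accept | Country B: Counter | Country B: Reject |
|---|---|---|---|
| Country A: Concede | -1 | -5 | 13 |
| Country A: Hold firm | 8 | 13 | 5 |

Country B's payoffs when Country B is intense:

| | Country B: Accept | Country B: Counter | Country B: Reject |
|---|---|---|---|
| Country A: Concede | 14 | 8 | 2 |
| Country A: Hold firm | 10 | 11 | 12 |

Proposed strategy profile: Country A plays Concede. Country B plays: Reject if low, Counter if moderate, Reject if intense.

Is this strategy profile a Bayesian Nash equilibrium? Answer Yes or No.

Country A plays Concede: E[Concede] = 0.4·(2) + 0.2·(11) + 0.4·(2) = 3.8; E[Hold firm] = 10.8. Not best-responding. ✗
Country B (domestic pressure low), facing Concede: Accept gives 1, Counter gives -5, Reject gives -4. Proposed Reject is not best — profitable deviation exists. ✗
Country B (domestic pressure moderate), facing Concede: Accept gives -1, Counter gives -5, Reject gives 13. Proposed Counter is not best — profitable deviation exists. ✗
Country B (domestic pressure intense), facing Concede: Accept gives 14, Counter gives 8, Reject gives 2. Proposed Reject is not best — profitable deviation exists. ✗

No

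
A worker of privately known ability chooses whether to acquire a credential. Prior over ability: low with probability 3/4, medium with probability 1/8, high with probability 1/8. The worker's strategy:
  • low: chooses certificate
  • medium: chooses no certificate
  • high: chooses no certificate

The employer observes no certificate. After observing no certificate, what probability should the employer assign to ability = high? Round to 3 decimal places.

P(no certificate) = (3/4)·0 + (1/8)·1 + (1/8)·1 = 1/4
P(high | no certificate) = ((1/8)·1) / (1/4) = (1/8) / (1/4) = 1/2

0.500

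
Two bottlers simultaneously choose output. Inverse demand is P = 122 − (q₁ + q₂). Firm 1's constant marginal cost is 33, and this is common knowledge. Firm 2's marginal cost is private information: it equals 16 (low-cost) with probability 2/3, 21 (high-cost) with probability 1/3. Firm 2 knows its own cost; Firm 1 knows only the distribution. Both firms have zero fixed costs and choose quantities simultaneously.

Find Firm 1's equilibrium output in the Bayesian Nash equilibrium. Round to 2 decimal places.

Firm 2 with cost c maximizes (122 − (q₁+q₂) − c)·q₂, giving q₂(c) = (122 − c − q₁)/2.
E[c₂] = 2/3·16 + 1/3·21 = 17.6667
Firm 1's FOC against E[q₂] yields q₁ = (122 − 2·33 + E[c₂])/3 = (122 − 66 + 17.6667)/3 = 24.5556.

24.56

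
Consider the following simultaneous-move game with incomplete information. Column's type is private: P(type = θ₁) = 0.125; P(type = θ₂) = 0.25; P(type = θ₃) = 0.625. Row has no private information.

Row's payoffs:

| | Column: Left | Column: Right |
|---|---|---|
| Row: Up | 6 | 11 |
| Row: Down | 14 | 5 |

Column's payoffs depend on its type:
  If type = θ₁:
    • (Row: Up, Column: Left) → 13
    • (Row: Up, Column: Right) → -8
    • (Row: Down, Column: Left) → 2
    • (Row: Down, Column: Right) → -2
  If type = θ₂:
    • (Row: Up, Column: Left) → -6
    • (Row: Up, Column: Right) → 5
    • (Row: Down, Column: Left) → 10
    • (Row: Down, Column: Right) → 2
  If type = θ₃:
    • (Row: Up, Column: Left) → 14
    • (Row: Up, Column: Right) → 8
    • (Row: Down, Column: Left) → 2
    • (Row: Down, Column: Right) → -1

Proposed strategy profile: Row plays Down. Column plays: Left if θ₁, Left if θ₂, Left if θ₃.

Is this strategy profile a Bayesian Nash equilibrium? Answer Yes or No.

Yes

Row plays Down: E[Down] = 0.125·(14) + 0.25·(14) + 0.625·(14) = 14; E[Up] = 6. Best-responding. ✓
Column (type θ₁), facing Down: Left gives 2, Right gives -2. Proposed Left is best. ✓
Column (type θ₂), facing Down: Left gives 10, Right gives 2. Proposed Left is best. ✓
Column (type θ₃), facing Down: Left gives 2, Right gives -1. Proposed Left is best. ✓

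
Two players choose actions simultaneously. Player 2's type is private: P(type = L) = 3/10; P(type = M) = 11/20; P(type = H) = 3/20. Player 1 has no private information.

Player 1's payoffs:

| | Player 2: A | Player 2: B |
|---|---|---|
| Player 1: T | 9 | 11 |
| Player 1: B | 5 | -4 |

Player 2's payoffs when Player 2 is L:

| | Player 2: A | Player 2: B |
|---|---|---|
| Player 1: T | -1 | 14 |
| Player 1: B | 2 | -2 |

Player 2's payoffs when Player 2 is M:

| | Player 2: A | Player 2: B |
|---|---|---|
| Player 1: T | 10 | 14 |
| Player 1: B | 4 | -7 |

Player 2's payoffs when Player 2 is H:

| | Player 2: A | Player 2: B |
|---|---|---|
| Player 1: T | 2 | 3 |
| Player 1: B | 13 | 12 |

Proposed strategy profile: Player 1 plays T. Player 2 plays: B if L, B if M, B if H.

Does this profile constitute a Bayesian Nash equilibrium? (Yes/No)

A profile is a BNE iff every type of every player is best-responding given beliefs about the other side.
Player 1 plays T: E[T] = 3/10·(11) + 11/20·(11) + 3/20·(11) = 11; E[B] = -4. Best-responding. ✓
Player 2 (type L), facing T: A gives -1, B gives 14. Proposed B is best. ✓
Player 2 (type M), facing T: A gives 10, B gives 14. Proposed B is best. ✓
Player 2 (type H), facing T: A gives 2, B gives 3. Proposed B is best. ✓

Yes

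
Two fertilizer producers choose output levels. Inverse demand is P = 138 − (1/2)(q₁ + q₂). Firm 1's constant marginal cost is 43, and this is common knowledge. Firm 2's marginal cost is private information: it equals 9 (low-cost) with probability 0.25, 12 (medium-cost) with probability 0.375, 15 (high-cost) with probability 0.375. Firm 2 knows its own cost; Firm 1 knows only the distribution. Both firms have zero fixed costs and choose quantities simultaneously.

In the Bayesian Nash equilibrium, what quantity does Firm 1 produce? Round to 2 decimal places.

42.92

Each type of Firm 2 best-responds to q₁; Firm 1 best-responds to the expected q₂ over Firm 2's types.
Firm 2 with cost c maximizes (138 − (1/2)(q₁+q₂) − c)·q₂, giving q₂(c) = (138 − c − (1/2)q₁).
E[c₂] = 0.25·9 + 0.375·12 + 0.375·15 = 12.375
Firm 1's FOC against E[q₂] yields q₁ = (138 − 2·43 + E[c₂])/(3/2) = (138 − 86 + 12.375)/(3/2) = 42.9167.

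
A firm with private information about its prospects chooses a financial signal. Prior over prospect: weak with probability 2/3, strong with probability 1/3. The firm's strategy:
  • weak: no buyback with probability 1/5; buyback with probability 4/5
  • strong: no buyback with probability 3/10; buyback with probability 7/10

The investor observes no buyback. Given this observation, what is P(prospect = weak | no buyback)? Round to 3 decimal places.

P(no buyback) = (2/3)·(1/5) + (1/3)·(3/10) = 7/30
P(weak | no buyback) = ((2/3)·(1/5)) / (7/30) = (2/15) / (7/30) = 4/7

0.571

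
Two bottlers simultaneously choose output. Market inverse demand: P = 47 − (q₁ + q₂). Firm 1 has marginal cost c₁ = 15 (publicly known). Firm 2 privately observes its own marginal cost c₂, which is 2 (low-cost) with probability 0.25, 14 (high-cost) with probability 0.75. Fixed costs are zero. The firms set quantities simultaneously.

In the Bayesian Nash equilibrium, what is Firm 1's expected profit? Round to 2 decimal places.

Each type of Firm 2 best-responds to q₁; Firm 1 best-responds to the expected q₂ over Firm 2's types.
Firm 2 with cost c maximizes (47 − (q₁+q₂) − c)·q₂, giving q₂(c) = (47 − c − q₁)/2.
E[c₂] = 0.25·2 + 0.75·14 = 11
Firm 1's FOC against E[q₂] yields q₁ = (47 − 2·15 + E[c₂])/3 = (47 − 30 + 11)/3 = 9.33333.
E[P] = 47 − (q₁ + E[q₂]) = 24.3333; Firm 1's expected profit = (E[P] − 15)·q₁ = (24.3333 − 15)·9.33333 = 87.1111.

87.11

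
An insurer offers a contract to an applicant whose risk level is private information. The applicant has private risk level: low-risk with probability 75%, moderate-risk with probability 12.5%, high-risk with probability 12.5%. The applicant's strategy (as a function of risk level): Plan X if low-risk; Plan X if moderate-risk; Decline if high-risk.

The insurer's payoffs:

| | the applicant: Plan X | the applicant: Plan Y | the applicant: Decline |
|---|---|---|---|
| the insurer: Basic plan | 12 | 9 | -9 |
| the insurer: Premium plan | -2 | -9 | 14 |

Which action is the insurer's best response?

Basic plan

Compute the insurer's expected payoff for each action, taking the expectation over the applicant's type.
E[Basic plan] = 0.75·(12) + 0.125·(12) + 0.125·(-9) = 9.375
E[Premium plan] = 0.75·(-2) + 0.125·(-2) + 0.125·(14) = 0
Best response: Basic plan (9.375 is the largest).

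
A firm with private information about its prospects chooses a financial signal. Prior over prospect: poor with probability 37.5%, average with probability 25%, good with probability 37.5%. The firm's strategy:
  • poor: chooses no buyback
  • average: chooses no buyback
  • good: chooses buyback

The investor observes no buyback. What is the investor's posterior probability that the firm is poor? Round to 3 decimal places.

0.600

Apply Bayes' rule using the sender's strategy as the likelihood.
P(no buyback) = 0.375·1 + 0.25·1 + 0.375·0 = 0.625
P(poor | no buyback) = (0.375·1) / 0.625 = 0.375 / 0.625 = 0.6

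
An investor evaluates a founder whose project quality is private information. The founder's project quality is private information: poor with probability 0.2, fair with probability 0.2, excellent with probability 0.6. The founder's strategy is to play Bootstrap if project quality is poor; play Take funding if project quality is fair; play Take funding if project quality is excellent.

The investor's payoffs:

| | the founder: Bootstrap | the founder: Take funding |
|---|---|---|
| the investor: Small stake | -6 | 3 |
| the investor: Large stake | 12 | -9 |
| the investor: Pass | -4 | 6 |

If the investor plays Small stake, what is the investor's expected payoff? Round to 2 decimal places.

E[Small stake] = 0.2·(-6) + 0.2·3 + 0.6·3 = (-1.2) + 0.6 + 1.8 = 1.2

1.20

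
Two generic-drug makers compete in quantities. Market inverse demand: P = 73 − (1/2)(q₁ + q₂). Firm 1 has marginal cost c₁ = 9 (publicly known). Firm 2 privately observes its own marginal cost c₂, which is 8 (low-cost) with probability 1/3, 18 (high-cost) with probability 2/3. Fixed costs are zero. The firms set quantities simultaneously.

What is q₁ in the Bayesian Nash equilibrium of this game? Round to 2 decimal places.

Each type of Firm 2 best-responds to q₁; Firm 1 best-responds to the expected q₂ over Firm 2's types.
Firm 2 with cost c maximizes (73 − (1/2)(q₁+q₂) − c)·q₂, giving q₂(c) = (73 − c − (1/2)q₁).
E[c₂] = 1/3·8 + 2/3·18 = 14.6667
Firm 1's FOC against E[q₂] yields q₁ = (73 − 2·9 + E[c₂])/(3/2) = (73 − 18 + 14.6667)/(3/2) = 46.4444.

46.44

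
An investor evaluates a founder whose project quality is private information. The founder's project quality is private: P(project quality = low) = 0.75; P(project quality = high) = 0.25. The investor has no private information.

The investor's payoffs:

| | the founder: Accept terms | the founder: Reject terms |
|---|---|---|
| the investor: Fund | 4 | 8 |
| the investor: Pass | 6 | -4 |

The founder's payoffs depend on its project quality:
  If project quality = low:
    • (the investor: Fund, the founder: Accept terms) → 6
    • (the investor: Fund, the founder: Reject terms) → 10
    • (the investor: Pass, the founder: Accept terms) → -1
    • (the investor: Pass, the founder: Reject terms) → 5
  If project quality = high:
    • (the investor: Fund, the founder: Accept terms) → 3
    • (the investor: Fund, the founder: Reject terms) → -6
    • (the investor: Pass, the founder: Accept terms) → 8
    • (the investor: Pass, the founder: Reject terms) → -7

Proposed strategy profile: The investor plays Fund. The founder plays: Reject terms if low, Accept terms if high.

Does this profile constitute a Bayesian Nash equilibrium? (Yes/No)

Yes

A profile is a BNE iff every type of every player is best-responding given beliefs about the other side.
The investor plays Fund: E[Fund] = 0.75·(8) + 0.25·(4) = 7; E[Pass] = -1.5. Best-responding. ✓
The founder (project quality low), facing Fund: Accept terms gives 6, Reject terms gives 10. Proposed Reject terms is best. ✓
The founder (project quality high), facing Fund: Accept terms gives 3, Reject terms gives -6. Proposed Accept terms is best. ✓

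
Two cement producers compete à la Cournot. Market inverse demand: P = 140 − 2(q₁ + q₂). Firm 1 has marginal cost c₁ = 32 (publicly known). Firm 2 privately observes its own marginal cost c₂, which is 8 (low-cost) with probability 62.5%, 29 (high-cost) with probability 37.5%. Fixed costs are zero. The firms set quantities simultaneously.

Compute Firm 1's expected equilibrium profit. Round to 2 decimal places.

Type-c best response for Firm 2: q₂(c) = (140 − c)/4 − q₁/2.
Firm 1 maximizes expected profit; its first-order condition is 140 − 4q₁ − 2E[q₂] − 32 = 0.
Substituting E[q₂] and solving: E[c₂] = 15.875, so q₁ = (140 − 2·32 + 15.875)/6 = 15.3125.
E[P] = 140 − 2·(q₁ + E[q₂]) = 62.625; Firm 1's expected profit = (E[P] − 32)·q₁ = (62.625 − 32)·15.3125 = 468.945.

468.95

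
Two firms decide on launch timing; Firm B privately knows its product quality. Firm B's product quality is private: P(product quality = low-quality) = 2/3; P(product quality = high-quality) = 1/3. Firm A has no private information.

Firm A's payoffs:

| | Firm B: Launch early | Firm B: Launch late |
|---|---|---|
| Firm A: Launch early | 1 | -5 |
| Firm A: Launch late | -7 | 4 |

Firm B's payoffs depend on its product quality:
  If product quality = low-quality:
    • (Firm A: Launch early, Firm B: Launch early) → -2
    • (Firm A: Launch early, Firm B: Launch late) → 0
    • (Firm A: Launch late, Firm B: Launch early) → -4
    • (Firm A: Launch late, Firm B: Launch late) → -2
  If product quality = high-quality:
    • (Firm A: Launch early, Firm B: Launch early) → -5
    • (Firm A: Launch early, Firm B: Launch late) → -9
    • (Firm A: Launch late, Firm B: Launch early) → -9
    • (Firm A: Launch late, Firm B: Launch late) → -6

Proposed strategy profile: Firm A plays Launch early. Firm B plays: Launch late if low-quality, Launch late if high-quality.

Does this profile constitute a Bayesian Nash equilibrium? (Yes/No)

Firm A plays Launch early: E[Launch early] = 2/3·(-5) + 1/3·(-5) = -5; E[Launch late] = 4. Not best-responding. ✗
Firm B (product quality low-quality), facing Launch early: Launch early gives -2, Launch late gives 0. Proposed Launch late is best. ✓
Firm B (product quality high-quality), facing Launch early: Launch early gives -5, Launch late gives -9. Proposed Launch late is not best — profitable deviation exists. ✗

No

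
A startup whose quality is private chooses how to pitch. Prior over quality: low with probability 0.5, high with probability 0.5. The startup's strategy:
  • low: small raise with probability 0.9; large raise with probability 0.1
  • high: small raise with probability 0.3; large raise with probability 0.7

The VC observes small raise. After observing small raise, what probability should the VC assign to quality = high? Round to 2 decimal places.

Apply Bayes' rule using the sender's strategy as the likelihood.
P(small raise) = 0.5·0.9 + 0.5·0.3 = 0.6
P(high | small raise) = (0.5·0.3) / 0.6 = 0.15 / 0.6 = 0.25

0.25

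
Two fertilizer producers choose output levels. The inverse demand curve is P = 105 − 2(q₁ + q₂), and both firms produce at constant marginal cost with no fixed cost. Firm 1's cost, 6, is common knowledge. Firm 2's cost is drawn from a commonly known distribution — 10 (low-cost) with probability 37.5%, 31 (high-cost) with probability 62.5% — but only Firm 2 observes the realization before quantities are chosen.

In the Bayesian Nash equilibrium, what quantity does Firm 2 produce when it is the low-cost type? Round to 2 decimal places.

Type-c best response for Firm 2: q₂(c) = (105 − c)/4 − q₁/2.
Firm 1 maximizes expected profit; its first-order condition is 105 − 4q₁ − 2E[q₂] − 6 = 0.
Substituting E[q₂] and solving: E[c₂] = 23.125, so q₁ = (105 − 2·6 + 23.125)/6 = 19.3542.
q₂(low-cost) = (105 − 10 − 2·19.3542)/4 = 14.0729.

14.07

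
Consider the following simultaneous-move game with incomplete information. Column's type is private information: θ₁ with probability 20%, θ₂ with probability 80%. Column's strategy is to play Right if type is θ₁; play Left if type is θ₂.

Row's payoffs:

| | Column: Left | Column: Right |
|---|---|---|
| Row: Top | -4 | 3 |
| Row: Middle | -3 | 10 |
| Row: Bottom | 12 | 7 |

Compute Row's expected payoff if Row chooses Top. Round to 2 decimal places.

E[Top] = 0.2·3 + 0.8·(-4) = 0.6 + (-3.2) = -2.6

-2.60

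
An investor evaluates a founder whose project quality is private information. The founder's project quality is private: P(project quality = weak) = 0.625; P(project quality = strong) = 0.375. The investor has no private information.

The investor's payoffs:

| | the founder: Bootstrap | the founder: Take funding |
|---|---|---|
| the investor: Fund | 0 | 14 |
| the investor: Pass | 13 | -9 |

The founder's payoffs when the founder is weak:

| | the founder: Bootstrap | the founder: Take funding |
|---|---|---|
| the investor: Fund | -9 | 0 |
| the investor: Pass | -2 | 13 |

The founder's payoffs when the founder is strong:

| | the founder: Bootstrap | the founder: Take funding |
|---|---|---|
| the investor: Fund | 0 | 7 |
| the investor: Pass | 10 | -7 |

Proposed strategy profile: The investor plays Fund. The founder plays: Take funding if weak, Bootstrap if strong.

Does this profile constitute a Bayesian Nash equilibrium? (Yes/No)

The investor plays Fund: E[Fund] = 0.625·(14) + 0.375·(0) = 8.75; E[Pass] = -0.75. Best-responding. ✓
The founder (project quality weak), facing Fund: Bootstrap gives -9, Take funding gives 0. Proposed Take funding is best. ✓
The founder (project quality strong), facing Fund: Bootstrap gives 0, Take funding gives 7. Proposed Bootstrap is not best — profitable deviation exists. ✗

No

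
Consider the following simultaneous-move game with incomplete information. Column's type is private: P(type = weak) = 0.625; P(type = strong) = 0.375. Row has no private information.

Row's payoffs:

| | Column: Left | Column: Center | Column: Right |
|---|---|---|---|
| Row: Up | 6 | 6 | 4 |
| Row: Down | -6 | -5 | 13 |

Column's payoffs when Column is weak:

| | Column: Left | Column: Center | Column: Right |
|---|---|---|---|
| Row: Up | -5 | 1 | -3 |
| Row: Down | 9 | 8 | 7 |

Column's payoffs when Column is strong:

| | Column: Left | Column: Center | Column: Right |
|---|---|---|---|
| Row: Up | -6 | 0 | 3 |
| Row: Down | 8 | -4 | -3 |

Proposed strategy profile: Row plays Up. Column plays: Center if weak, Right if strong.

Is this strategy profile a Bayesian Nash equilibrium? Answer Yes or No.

Row plays Up: E[Up] = 0.625·(6) + 0.375·(4) = 5.25; E[Down] = 1.75. Best-responding. ✓
Column (type weak), facing Up: Left gives -5, Center gives 1, Right gives -3. Proposed Center is best. ✓
Column (type strong), facing Up: Left gives -6, Center gives 0, Right gives 3. Proposed Right is best. ✓

Yes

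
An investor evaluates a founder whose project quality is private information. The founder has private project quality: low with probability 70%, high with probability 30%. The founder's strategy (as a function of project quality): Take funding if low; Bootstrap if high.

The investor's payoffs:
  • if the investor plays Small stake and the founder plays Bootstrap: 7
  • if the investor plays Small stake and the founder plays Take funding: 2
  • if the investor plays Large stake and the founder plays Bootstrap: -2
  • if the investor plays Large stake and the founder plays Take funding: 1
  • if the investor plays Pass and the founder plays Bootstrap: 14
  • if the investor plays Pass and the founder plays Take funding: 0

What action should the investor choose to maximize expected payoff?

Pass

E[Small stake] = 0.7·(2) + 0.3·(7) = 3.5
E[Large stake] = 0.7·(1) + 0.3·(-2) = 0.1
E[Pass] = 0.7·(0) + 0.3·(14) = 4.2
Best response: Pass (4.2 is the largest).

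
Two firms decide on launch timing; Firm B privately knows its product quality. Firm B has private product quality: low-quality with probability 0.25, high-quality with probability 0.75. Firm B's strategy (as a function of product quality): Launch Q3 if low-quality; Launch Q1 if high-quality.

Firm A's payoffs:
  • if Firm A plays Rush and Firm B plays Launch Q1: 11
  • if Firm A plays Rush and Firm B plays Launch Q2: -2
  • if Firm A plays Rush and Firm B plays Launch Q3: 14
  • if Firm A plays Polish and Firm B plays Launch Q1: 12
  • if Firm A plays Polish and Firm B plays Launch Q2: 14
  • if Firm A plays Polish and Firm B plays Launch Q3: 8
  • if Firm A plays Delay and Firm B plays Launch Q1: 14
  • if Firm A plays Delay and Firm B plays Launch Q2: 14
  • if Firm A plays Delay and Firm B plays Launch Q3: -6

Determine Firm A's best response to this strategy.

Compute Firm A's expected payoff for each action, taking the expectation over Firm B's type.
E[Rush] = 0.25·(14) + 0.75·(11) = 11.75
E[Polish] = 0.25·(8) + 0.75·(12) = 11
E[Delay] = 0.25·(-6) + 0.75·(14) = 9
Best response: Rush (11.75 is the largest).

Rush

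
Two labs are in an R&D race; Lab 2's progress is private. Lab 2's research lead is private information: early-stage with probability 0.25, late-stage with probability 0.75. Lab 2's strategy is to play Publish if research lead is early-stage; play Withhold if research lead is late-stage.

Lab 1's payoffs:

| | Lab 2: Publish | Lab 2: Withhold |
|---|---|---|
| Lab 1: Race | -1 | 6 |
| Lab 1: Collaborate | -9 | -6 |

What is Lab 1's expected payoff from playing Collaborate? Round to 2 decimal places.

E[Collaborate] = 0.25·(-9) + 0.75·(-6) = (-2.25) + (-4.5) = -6.75

-6.75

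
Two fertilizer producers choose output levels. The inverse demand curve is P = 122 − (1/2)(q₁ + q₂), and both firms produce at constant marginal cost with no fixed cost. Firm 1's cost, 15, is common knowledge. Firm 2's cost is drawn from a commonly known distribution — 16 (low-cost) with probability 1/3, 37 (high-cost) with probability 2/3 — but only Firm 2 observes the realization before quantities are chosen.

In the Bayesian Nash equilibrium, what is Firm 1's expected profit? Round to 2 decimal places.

Type-c best response for Firm 2: q₂(c) = (122 − c) − q₁/2.
Firm 1 maximizes expected profit; its first-order condition is 122 − q₁ − (1/2)E[q₂] − 15 = 0.
Substituting E[q₂] and solving: E[c₂] = 30, so q₁ = (122 − 2·15 + 30)/(3/2) = 81.3333.
E[P] = 122 − (1/2)·(q₁ + E[q₂]) = 55.6667; Firm 1's expected profit = (E[P] − 15)·q₁ = (55.6667 − 15)·81.3333 = 3307.56.

3307.56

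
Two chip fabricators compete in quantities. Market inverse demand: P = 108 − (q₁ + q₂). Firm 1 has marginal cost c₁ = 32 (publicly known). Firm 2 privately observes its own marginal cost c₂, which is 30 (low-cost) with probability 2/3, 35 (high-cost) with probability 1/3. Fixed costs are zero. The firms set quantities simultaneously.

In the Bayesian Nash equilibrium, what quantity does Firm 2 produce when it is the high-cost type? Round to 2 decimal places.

Each type of Firm 2 best-responds to q₁; Firm 1 best-responds to the expected q₂ over Firm 2's types.
Firm 2 with cost c maximizes (108 − (q₁+q₂) − c)·q₂, giving q₂(c) = (108 − c − q₁)/2.
E[c₂] = 2/3·30 + 1/3·35 = 31.6667
Firm 1's FOC against E[q₂] yields q₁ = (108 − 2·32 + E[c₂])/3 = (108 − 64 + 31.6667)/3 = 25.2222.
q₂(high-cost) = (108 − 35 − 25.2222)/2 = 23.8889.

23.89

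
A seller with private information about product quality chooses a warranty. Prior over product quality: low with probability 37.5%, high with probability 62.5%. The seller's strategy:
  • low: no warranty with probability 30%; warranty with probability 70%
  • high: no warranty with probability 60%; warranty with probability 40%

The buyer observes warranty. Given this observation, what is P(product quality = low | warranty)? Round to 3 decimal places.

Apply Bayes' rule using the sender's strategy as the likelihood.
P(warranty) = 0.375·0.7 + 0.625·0.4 = 0.5125
P(low | warranty) = (0.375·0.7) / 0.5125 = 0.2625 / 0.5125 = 0.512195

0.512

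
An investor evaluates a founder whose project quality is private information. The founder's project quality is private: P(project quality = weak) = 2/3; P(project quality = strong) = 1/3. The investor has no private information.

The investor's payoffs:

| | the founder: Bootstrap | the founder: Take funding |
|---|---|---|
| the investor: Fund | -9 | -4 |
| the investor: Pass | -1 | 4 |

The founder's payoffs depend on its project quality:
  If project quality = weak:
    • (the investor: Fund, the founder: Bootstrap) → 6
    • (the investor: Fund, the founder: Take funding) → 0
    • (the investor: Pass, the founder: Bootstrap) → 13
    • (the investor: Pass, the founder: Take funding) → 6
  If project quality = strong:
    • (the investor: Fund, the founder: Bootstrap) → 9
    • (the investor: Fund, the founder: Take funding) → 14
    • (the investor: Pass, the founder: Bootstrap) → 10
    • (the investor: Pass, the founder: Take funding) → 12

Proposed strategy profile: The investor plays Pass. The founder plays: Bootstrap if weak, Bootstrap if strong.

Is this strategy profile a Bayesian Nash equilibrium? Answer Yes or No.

No

A profile is a BNE iff every type of every player is best-responding given beliefs about the other side.
The investor plays Pass: E[Pass] = 2/3·(-1) + 1/3·(-1) = -1; E[Fund] = -9. Best-responding. ✓
The founder (project quality weak), facing Pass: Bootstrap gives 13, Take funding gives 6. Proposed Bootstrap is best. ✓
The founder (project quality strong), facing Pass: Bootstrap gives 10, Take funding gives 12. Proposed Bootstrap is not best — profitable deviation exists. ✗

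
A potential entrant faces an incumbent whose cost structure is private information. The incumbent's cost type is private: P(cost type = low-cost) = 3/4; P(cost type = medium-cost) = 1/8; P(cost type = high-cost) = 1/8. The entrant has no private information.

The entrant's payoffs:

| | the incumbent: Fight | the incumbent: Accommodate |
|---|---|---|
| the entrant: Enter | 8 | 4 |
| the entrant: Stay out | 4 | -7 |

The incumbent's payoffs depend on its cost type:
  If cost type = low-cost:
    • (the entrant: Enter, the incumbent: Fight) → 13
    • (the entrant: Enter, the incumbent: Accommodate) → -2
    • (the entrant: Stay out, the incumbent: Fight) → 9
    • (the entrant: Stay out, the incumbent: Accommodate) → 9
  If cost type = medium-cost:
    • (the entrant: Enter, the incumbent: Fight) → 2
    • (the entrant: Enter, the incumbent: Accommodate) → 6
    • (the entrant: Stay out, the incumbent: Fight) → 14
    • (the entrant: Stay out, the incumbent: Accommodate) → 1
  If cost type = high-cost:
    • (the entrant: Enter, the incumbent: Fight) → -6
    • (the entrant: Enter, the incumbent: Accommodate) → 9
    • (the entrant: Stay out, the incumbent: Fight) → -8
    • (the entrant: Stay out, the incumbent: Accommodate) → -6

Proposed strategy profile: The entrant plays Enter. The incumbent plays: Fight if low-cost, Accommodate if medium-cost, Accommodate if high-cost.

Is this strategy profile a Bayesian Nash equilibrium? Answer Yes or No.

Yes

A profile is a BNE iff every type of every player is best-responding given beliefs about the other side.
The entrant plays Enter: E[Enter] = 3/4·(8) + 1/8·(4) + 1/8·(4) = 7; E[Stay out] = 5/4. Best-responding. ✓
The incumbent (cost type low-cost), facing Enter: Fight gives 13, Accommodate gives -2. Proposed Fight is best. ✓
The incumbent (cost type medium-cost), facing Enter: Fight gives 2, Accommodate gives 6. Proposed Accommodate is best. ✓
The incumbent (cost type high-cost), facing Enter: Fight gives -6, Accommodate gives 9. Proposed Accommodate is best. ✓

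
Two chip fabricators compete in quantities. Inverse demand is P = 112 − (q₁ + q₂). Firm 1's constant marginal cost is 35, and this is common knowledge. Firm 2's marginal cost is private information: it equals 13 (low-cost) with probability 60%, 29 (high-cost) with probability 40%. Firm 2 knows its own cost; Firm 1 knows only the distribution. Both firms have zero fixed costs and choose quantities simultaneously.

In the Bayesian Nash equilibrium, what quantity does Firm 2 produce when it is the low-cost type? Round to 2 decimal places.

Type-c best response for Firm 2: q₂(c) = (112 − c)/2 − q₁/2.
Firm 1 maximizes expected profit; its first-order condition is 112 − 2q₁ − E[q₂] − 35 = 0.
Substituting E[q₂] and solving: E[c₂] = 19.4, so q₁ = (112 − 2·35 + 19.4)/3 = 20.4667.
q₂(low-cost) = (112 − 13 − 20.4667)/2 = 39.2667.

39.27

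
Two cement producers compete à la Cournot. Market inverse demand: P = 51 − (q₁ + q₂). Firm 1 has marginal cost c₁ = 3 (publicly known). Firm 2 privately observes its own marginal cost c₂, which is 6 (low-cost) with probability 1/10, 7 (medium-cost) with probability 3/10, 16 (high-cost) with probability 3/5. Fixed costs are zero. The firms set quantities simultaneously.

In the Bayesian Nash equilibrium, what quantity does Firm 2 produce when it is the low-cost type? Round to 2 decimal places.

Type-c best response for Firm 2: q₂(c) = (51 − c)/2 − q₁/2.
Firm 1 maximizes expected profit; its first-order condition is 51 − 2q₁ − E[q₂] − 3 = 0.
Substituting E[q₂] and solving: E[c₂] = 12.3, so q₁ = (51 − 2·3 + 12.3)/3 = 19.1.
q₂(low-cost) = (51 − 6 − 19.1)/2 = 12.95.

12.95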